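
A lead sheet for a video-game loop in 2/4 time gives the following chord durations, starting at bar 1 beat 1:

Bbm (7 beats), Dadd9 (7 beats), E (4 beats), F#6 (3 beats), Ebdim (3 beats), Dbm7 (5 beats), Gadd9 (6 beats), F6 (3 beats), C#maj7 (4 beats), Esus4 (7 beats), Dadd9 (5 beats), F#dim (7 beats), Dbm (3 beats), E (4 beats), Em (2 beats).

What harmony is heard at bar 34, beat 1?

Beat 1 of bar 34 is beat (34−1)×2 + 1 = 67 overall.
Running totals: Bbm ends at 7, Dadd9 ends at 14, E ends at 18, F#6 ends at 21, Ebdim ends at 24, Dbm7 ends at 29, Gadd9 ends at 35, F6 ends at 38, C#maj7 ends at 42, Esus4 ends at 49, Dadd9 ends at 54, F#dim ends at 61, Dbm ends at 64, E ends at 68.
Beat 67 falls within E.

E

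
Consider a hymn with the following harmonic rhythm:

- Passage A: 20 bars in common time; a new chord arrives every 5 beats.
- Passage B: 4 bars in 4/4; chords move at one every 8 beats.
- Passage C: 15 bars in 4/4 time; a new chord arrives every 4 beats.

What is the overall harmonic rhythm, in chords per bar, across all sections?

A: 20 bars of 4 beats is 80 beats; at 5 beats each that's 16 chords.
B: 4 bars of 4 beats is 16 beats; at 8 beats each that's 2 chords.
C: 15 bars of 4 beats is 60 beats; at 4 beats each that's 15 chords.
Overall: 33 chords over 39 bars → 33/39 = 11/13 chords per bar.

11/13 chords per bar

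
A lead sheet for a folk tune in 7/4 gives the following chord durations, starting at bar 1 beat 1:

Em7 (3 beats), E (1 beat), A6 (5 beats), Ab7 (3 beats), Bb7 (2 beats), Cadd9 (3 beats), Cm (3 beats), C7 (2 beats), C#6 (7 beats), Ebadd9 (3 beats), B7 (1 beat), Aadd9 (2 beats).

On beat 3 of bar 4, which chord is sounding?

C#6

Beat 3 of bar 4 is beat (4−1)×7 + 3 = 24 overall.
Running totals: Em7 ends at 3, E ends at 4, A6 ends at 9, Ab7 ends at 12, Bb7 ends at 14, Cadd9 ends at 17, Cm ends at 20, C7 ends at 22, C#6 ends at 29.
Beat 24 falls within C#6.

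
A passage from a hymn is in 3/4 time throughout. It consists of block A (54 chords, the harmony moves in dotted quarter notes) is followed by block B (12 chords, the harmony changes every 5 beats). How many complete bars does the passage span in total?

47 bars

A: 54 × 1.5 = 81 beats = 27 bars.
B: 12 × 5 = 60 beats = 20 bars.
Total: 27 + 20 = 47 bars.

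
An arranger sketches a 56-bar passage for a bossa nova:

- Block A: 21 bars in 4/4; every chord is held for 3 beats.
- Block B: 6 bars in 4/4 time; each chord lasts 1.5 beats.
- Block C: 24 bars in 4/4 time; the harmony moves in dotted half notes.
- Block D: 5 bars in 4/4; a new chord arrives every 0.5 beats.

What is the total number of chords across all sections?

116 chords

A: 21 bars × 4 beats = 84 beats; 3 beats/chord → 28 chords.
B: 6 bars × 4 beats = 24 beats; 1.5 beats/chord → 16 chords.
C: 24 bars × 4 beats = 96 beats; 3 beats/chord → 32 chords.
D: 5 bars × 4 beats = 20 beats; 0.5 beats/chord → 40 chords.
Total: 28 + 16 + 32 + 40 = 116.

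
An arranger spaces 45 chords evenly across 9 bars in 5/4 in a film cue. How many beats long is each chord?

9 bars × 5 beats/bar = 45 beats total.
45 beats ÷ 45 chords = 1 beats per chord.
(That is a quarter note.)

1 beat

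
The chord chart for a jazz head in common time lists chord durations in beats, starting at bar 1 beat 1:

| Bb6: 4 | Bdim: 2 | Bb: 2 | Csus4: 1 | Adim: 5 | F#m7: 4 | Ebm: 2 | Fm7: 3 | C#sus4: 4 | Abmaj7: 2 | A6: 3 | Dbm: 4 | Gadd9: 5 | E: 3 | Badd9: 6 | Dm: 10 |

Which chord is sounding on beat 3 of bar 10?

Gadd9

Beat 3 of bar 10 is beat (10−1)×4 + 3 = 39 overall.
Running totals: Bb6 ends at 4, Bdim ends at 6, Bb ends at 8, Csus4 ends at 9, Adim ends at 14, F#m7 ends at 18, Ebm ends at 20, Fm7 ends at 23, C#sus4 ends at 27, Abmaj7 ends at 29, A6 ends at 32, Dbm ends at 36, Gadd9 ends at 41.
Beat 39 falls within Gadd9.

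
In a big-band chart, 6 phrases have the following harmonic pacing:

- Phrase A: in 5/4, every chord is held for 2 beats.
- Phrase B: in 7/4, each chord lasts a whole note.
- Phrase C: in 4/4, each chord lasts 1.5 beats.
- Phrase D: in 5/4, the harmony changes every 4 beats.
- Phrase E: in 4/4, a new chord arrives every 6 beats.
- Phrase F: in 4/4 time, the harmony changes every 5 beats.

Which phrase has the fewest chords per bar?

A: each chord is 2 beats in 5/4, so 2.5 per bar.
B: each chord is 4 beats in 7/4, so 1.75 per bar.
C: each chord is 1.5 beats in 4/4, so 8/3 per bar.
D: each chord is 4 beats in 5/4, so 1.25 per bar.
E: each chord is 6 beats in 4/4, so 2/3 per bar.
F: each chord is 5 beats in 4/4, so 0.8 per bar.
Slowest is E at 2/3 chords/bar.

Phrase E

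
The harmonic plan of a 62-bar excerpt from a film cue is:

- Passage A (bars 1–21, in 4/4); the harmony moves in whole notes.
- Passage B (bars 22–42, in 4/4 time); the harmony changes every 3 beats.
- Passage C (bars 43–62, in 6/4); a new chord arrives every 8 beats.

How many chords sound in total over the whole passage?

64 chords

A: 21·4 = 84 beats, 84/4 = 21 chords.
B: 21·4 = 84 beats, 84/3 = 28 chords.
C: 20·6 = 120 beats, 120/8 = 15 chords.
Total: 21 + 28 + 15 = 64.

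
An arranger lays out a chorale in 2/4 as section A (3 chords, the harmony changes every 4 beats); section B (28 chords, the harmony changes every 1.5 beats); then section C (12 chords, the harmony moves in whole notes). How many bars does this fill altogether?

A: 3 × 4 = 12 beats = 6 bars.
B: 28 × 1.5 = 42 beats = 21 bars.
C: 12 × 4 = 48 beats = 24 bars.
Total: 6 + 21 + 24 = 51 bars.

51 bars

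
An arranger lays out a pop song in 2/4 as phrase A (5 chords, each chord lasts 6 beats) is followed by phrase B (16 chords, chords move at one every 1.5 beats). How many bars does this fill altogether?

27 bars

A: 5 × 6 = 30 beats = 15 bars.
B: 16 × 1.5 = 24 beats = 12 bars.
Total: 15 + 12 = 27 bars.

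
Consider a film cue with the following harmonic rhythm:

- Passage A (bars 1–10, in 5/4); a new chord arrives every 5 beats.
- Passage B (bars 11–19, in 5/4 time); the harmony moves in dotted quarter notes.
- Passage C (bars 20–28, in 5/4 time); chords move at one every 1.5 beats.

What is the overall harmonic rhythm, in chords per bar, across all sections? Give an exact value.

2.5 chords per bar

A: 10 bars of 5 beats is 50 beats; at 5 beats each that's 10 chords.
B: 9 bars of 5 beats is 45 beats; at 1.5 beats each that's 30 chords.
C: 9 bars of 5 beats is 45 beats; at 1.5 beats each that's 30 chords.
Overall: 70 chords over 28 bars → 70/28 = 2.5 chords per bar.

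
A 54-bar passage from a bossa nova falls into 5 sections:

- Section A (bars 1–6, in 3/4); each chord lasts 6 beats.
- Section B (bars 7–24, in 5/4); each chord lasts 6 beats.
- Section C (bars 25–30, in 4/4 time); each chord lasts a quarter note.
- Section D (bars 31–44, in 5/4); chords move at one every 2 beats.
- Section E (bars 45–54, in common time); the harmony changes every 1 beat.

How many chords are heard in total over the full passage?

117 chords

A has 18 beats and chords last 6 each, so 3 chords.
B has 90 beats and chords last 6 each, so 15 chords.
C has 24 beats and chords last 1 each, so 24 chords.
D has 70 beats and chords last 2 each, so 35 chords.
E has 40 beats and chords last 1 each, so 40 chords.
Total: 3 + 15 + 24 + 35 + 40 = 117.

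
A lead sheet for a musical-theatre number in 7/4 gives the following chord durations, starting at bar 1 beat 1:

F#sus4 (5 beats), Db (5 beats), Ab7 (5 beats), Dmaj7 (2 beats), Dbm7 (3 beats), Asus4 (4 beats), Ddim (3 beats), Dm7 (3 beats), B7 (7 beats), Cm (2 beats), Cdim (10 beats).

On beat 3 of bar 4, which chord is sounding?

Asus4

Beat 3 of bar 4 is beat (4−1)×7 + 3 = 24 overall.
Running totals: F#sus4 ends at 5, Db ends at 10, Ab7 ends at 15, Dmaj7 ends at 17, Dbm7 ends at 20, Asus4 ends at 24.
Beat 24 falls within Asus4.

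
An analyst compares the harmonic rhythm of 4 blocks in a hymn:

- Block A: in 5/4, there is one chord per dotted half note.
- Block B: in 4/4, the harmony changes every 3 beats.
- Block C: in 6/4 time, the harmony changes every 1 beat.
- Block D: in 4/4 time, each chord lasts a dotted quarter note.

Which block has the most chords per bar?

Block C

A: 5/3 = 5/3 chords/bar.
B: 4/3 = 4/3 chords/bar.
C: 6/1 = 6 chords/bar.
D: 4/1.5 = 8/3 chords/bar.
Fastest is C at 6 chords/bar.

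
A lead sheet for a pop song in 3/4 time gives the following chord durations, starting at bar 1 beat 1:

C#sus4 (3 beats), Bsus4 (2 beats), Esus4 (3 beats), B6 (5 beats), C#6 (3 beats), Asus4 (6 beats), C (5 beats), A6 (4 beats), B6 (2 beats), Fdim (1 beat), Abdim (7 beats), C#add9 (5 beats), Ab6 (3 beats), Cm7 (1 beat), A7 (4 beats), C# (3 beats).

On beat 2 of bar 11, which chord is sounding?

Beat 2 of bar 11 is beat (11−1)×3 + 2 = 32 overall.
Running totals: C#sus4 ends at 3, Bsus4 ends at 5, Esus4 ends at 8, B6 ends at 13, C#6 ends at 16, Asus4 ends at 22, C ends at 27, A6 ends at 31, B6 ends at 33.
Beat 32 falls within B6.

B6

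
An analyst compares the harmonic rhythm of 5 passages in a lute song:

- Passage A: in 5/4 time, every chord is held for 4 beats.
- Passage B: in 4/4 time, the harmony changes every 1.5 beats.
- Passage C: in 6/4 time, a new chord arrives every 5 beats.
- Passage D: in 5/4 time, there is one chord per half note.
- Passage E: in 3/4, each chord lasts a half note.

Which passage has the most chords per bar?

A: each chord is 4 beats in 5/4, so 1.25 per bar.
B: each chord is 1.5 beats in 4/4, so 8/3 per bar.
C: each chord is 5 beats in 6/4, so 1.2 per bar.
D: each chord is 2 beats in 5/4, so 2.5 per bar.
E: each chord is 2 beats in 3/4, so 1.5 per bar.
Fastest is B at 8/3 chords/bar.

Passage B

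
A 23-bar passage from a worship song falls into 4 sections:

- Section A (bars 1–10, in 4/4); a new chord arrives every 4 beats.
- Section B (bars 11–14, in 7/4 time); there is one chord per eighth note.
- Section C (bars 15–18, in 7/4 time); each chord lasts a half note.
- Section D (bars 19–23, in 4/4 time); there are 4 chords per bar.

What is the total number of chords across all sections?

100 chords

A has 40 beats and chords last 4 each, so 10 chords.
B has 28 beats and chords last 0.5 each, so 56 chords.
C has 28 beats and chords last 2 each, so 14 chords.
D has 20 beats and chords last 1 each, so 20 chords.
Total: 10 + 56 + 14 + 20 = 100.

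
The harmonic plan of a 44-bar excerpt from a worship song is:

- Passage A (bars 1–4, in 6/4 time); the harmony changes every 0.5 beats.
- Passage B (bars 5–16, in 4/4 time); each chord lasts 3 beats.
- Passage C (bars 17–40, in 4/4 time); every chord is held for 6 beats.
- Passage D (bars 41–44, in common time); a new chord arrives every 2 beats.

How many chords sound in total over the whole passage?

88 chords

A: 4·6 = 24 beats, 24/0.5 = 48 chords.
B: 12·4 = 48 beats, 48/3 = 16 chords.
C: 24·4 = 96 beats, 96/6 = 16 chords.
D: 4·4 = 16 beats, 16/2 = 8 chords.
Total: 48 + 16 + 16 + 8 = 88.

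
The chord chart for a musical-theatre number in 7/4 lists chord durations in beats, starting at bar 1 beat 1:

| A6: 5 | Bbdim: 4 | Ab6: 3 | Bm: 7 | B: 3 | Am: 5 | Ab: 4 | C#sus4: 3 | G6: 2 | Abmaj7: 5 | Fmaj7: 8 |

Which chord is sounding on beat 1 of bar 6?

Beat 1 of bar 6 is beat (6−1)×7 + 1 = 36 overall.
Running totals: A6 ends at 5, Bbdim ends at 9, Ab6 ends at 12, Bm ends at 19, B ends at 22, Am ends at 27, Ab ends at 31, C#sus4 ends at 34, G6 ends at 36.
Beat 36 falls within G6.

G6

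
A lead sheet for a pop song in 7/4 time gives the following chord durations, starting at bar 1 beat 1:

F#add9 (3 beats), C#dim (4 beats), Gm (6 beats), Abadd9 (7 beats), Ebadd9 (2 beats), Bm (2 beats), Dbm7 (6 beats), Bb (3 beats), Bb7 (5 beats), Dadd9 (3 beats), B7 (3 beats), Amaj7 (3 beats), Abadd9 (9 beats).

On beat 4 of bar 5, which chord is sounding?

Beat 4 of bar 5 is beat (5−1)×7 + 4 = 32 overall.
Running totals: F#add9 ends at 3, C#dim ends at 7, Gm ends at 13, Abadd9 ends at 20, Ebadd9 ends at 22, Bm ends at 24, Dbm7 ends at 30, Bb ends at 33.
Beat 32 falls within Bb.

Bb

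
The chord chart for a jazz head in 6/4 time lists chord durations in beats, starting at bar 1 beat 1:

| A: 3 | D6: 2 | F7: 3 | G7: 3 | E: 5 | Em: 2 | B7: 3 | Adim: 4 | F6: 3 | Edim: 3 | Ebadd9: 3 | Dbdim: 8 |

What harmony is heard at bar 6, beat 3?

Ebadd9

Beat 3 of bar 6 is beat (6−1)×6 + 3 = 33 overall.
Running totals: A ends at 3, D6 ends at 5, F7 ends at 8, G7 ends at 11, E ends at 16, Em ends at 18, B7 ends at 21, Adim ends at 25, F6 ends at 28, Edim ends at 31, Ebadd9 ends at 34.
Beat 33 falls within Ebadd9.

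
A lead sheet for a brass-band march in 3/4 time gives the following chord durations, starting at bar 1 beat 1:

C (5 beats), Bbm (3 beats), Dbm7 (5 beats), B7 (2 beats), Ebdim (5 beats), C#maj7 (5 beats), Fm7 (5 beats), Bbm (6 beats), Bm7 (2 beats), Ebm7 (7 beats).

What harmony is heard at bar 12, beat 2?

Beat 2 of bar 12 is beat (12−1)×3 + 2 = 35 overall.
Running totals: C ends at 5, Bbm ends at 8, Dbm7 ends at 13, B7 ends at 15, Ebdim ends at 20, C#maj7 ends at 25, Fm7 ends at 30, Bbm ends at 36.
Beat 35 falls within Bbm.

Bbm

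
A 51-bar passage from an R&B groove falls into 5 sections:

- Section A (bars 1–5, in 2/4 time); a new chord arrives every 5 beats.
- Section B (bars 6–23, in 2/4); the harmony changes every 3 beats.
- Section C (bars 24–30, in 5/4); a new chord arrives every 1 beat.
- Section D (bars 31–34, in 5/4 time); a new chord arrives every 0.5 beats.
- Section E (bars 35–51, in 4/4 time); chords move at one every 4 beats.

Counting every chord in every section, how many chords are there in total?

A: 5 bars × 2 beats = 10 beats; 5 beats/chord → 2 chords.
B: 18 bars × 2 beats = 36 beats; 3 beats/chord → 12 chords.
C: 7 bars × 5 beats = 35 beats; 1 beat/chord → 35 chords.
D: 4 bars × 5 beats = 20 beats; 0.5 beats/chord → 40 chords.
E: 17 bars × 4 beats = 68 beats; 4 beats/chord → 17 chords.
Total: 2 + 12 + 35 + 40 + 17 = 106.

106 chords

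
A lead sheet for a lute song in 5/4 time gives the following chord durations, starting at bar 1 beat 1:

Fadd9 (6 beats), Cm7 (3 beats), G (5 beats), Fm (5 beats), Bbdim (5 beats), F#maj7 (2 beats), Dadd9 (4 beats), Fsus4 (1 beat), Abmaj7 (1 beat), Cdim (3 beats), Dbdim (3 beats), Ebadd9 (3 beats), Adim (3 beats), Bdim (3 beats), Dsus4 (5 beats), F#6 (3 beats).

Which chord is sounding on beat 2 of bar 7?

Abmaj7

Beat 2 of bar 7 is beat (7−1)×5 + 2 = 32 overall.
Running totals: Fadd9 ends at 6, Cm7 ends at 9, G ends at 14, Fm ends at 19, Bbdim ends at 24, F#maj7 ends at 26, Dadd9 ends at 30, Fsus4 ends at 31, Abmaj7 ends at 32.
Beat 32 falls within Abmaj7.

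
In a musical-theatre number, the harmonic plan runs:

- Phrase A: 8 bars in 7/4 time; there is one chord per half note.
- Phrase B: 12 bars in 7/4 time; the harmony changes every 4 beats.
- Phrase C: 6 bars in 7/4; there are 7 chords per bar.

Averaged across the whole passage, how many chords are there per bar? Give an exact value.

3.5 chords per bar

A: 8 × 7 = 56 beats ÷ 2 = 28 chords.
B: 12 × 7 = 84 beats ÷ 4 = 21 chords.
C: 6 × 7 = 42 beats ÷ 1 = 42 chords.
Overall: 91 chords over 26 bars → 91/26 = 3.5 chords per bar.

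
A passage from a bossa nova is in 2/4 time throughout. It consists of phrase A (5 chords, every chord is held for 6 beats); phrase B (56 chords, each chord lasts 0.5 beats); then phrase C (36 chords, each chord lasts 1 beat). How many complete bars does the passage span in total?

47 bars

A: 5 × 6 = 30 beats = 15 bars.
B: 56 × 0.5 = 28 beats = 14 bars.
C: 36 × 1 = 36 beats = 18 bars.
Total: 15 + 14 + 18 = 47 bars.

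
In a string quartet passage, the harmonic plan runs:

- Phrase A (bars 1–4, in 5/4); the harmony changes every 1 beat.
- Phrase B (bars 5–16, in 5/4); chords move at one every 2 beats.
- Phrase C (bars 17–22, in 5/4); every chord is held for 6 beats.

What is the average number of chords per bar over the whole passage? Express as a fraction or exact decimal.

A: 4 × 5 = 20 beats ÷ 1 = 20 chords.
B: 12 × 5 = 60 beats ÷ 2 = 30 chords.
C: 6 × 5 = 30 beats ÷ 6 = 5 chords.
Overall: 55 chords over 22 bars → 55/22 = 2.5 chords per bar.

2.5 chords per bar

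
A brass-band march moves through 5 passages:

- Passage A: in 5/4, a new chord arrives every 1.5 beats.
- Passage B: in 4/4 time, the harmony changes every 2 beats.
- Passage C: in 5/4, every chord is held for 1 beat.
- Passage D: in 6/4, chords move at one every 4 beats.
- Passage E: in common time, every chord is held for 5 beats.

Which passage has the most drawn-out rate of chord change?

A: each chord is 1.5 beats in 5/4, so 10/3 per bar.
B: each chord is 2 beats in 4/4, so 2 per bar.
C: each chord is 1 beat in 5/4, so 5 per bar.
D: each chord is 4 beats in 6/4, so 1.5 per bar.
E: each chord is 5 beats in 4/4, so 0.8 per bar.
Slowest is E at 0.8 chords/bar.

Passage E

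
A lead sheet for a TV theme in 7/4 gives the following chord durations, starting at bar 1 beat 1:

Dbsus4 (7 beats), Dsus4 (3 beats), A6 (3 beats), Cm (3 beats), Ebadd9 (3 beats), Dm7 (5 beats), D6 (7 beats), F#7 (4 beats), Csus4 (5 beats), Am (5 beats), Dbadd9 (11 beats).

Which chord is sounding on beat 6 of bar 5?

Beat 6 of bar 5 is beat (5−1)×7 + 6 = 34 overall.
Running totals: Dbsus4 ends at 7, Dsus4 ends at 10, A6 ends at 13, Cm ends at 16, Ebadd9 ends at 19, Dm7 ends at 24, D6 ends at 31, F#7 ends at 35.
Beat 34 falls within F#7.

F#7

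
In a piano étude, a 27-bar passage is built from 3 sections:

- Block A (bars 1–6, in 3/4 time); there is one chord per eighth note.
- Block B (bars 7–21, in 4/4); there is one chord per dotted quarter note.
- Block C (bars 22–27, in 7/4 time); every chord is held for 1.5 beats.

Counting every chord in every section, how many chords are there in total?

A has 18 beats and chords last 0.5 each, so 36 chords.
B has 60 beats and chords last 1.5 each, so 40 chords.
C has 42 beats and chords last 1.5 each, so 28 chords.
Total: 36 + 40 + 28 = 104.

104 chords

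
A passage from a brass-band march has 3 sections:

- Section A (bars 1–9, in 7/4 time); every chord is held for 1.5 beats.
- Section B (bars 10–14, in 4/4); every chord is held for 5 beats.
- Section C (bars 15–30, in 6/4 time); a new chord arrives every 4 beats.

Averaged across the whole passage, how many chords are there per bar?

7/3 chords per bar

A: 9 bars of 7 beats is 63 beats; at 1.5 beats each that's 42 chords.
B: 5 bars of 4 beats is 20 beats; at 5 beats each that's 4 chords.
C: 16 bars of 6 beats is 96 beats; at 4 beats each that's 24 chords.
Overall: 70 chords over 30 bars → 70/30 = 7/3 chords per bar.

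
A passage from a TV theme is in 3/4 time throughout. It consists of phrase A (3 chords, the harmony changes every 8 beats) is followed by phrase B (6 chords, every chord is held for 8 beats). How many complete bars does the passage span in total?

A: 3 × 8 = 24 beats = 8 bars.
B: 6 × 8 = 48 beats = 16 bars.
Total: 8 + 16 = 24 bars.

24 bars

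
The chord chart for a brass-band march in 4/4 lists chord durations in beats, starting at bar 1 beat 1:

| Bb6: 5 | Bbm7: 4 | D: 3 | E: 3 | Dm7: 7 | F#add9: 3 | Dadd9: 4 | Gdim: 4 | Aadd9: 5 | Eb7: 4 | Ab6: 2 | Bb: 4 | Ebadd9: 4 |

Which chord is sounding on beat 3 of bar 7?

Dadd9

Beat 3 of bar 7 is beat (7−1)×4 + 3 = 27 overall.
Running totals: Bb6 ends at 5, Bbm7 ends at 9, D ends at 12, E ends at 15, Dm7 ends at 22, F#add9 ends at 25, Dadd9 ends at 29.
Beat 27 falls within Dadd9.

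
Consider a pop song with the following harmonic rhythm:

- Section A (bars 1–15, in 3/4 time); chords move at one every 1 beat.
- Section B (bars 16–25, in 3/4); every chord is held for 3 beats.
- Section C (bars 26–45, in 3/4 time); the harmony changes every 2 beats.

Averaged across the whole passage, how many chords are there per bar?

17/9 chords per bar

A: 15 bars of 3 beats is 45 beats; at 1 beat each that's 45 chords.
B: 10 bars of 3 beats is 30 beats; at 3 beats each that's 10 chords.
C: 20 bars of 3 beats is 60 beats; at 2 beats each that's 30 chords.
Overall: 85 chords over 45 bars → 85/45 = 17/9 chords per bar.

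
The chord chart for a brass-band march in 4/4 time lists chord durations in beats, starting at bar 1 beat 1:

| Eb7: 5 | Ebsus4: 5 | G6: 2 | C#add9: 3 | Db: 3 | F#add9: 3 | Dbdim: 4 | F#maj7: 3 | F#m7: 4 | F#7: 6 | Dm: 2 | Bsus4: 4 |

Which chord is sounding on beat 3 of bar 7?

Beat 3 of bar 7 is beat (7−1)×4 + 3 = 27 overall.
Running totals: Eb7 ends at 5, Ebsus4 ends at 10, G6 ends at 12, C#add9 ends at 15, Db ends at 18, F#add9 ends at 21, Dbdim ends at 25, F#maj7 ends at 28.
Beat 27 falls within F#maj7.

F#maj7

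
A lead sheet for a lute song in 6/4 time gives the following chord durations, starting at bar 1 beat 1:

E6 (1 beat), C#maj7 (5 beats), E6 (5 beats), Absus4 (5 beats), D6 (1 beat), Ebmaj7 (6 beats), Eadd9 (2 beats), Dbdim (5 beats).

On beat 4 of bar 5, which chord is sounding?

Dbdim

Beat 4 of bar 5 is beat (5−1)×6 + 4 = 28 overall.
Running totals: E6 ends at 1, C#maj7 ends at 6, E6 ends at 11, Absus4 ends at 16, D6 ends at 17, Ebmaj7 ends at 23, Eadd9 ends at 25, Dbdim ends at 30.
Beat 28 falls within Dbdim.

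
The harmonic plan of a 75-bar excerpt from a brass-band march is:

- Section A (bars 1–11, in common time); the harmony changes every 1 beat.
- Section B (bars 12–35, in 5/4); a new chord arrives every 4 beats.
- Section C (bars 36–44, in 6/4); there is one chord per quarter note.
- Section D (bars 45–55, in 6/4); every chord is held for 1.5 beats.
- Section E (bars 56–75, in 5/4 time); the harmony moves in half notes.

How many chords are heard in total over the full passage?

A: 11·4 = 44 beats, 44/1 = 44 chords.
B: 24·5 = 120 beats, 120/4 = 30 chords.
C: 9·6 = 54 beats, 54/1 = 54 chords.
D: 11·6 = 66 beats, 66/1.5 = 44 chords.
E: 20·5 = 100 beats, 100/2 = 50 chords.
Total: 44 + 30 + 54 + 44 + 50 = 222.

222 chords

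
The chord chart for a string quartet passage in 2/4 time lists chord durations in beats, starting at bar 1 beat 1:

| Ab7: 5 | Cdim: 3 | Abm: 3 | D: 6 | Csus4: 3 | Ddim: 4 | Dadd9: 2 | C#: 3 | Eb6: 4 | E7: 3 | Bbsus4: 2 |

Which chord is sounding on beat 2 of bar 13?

Dadd9

Beat 2 of bar 13 is beat (13−1)×2 + 2 = 26 overall.
Running totals: Ab7 ends at 5, Cdim ends at 8, Abm ends at 11, D ends at 17, Csus4 ends at 20, Ddim ends at 24, Dadd9 ends at 26.
Beat 26 falls within Dadd9.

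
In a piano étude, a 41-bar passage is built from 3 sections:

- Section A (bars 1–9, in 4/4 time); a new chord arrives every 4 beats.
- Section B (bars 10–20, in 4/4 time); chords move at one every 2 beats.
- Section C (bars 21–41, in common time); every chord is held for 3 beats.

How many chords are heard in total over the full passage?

59 chords

A: 9·4 = 36 beats, 36/4 = 9 chords.
B: 11·4 = 44 beats, 44/2 = 22 chords.
C: 21·4 = 84 beats, 84/3 = 28 chords.
Total: 9 + 22 + 28 = 59.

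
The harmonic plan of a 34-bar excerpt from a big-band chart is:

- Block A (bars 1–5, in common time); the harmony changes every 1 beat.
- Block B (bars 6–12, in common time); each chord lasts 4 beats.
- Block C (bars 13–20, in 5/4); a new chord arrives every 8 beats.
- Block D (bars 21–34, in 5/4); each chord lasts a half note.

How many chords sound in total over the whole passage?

A: 5 bars × 4 beats = 20 beats; 1 beat/chord → 20 chords.
B: 7 bars × 4 beats = 28 beats; 4 beats/chord → 7 chords.
C: 8 bars × 5 beats = 40 beats; 8 beats/chord → 5 chords.
D: 14 bars × 5 beats = 70 beats; 2 beats/chord → 35 chords.
Total: 20 + 7 + 5 + 35 = 67.

67 chords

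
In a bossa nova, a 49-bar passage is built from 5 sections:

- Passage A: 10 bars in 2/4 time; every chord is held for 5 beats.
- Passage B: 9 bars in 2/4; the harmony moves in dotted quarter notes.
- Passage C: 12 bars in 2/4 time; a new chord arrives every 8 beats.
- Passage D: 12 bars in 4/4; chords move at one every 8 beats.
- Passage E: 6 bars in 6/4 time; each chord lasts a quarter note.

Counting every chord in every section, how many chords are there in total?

61 chords

A has 20 beats and chords last 5 each, so 4 chords.
B has 18 beats and chords last 1.5 each, so 12 chords.
C has 24 beats and chords last 8 each, so 3 chords.
D has 48 beats and chords last 8 each, so 6 chords.
E has 36 beats and chords last 1 each, so 36 chords.
Total: 4 + 12 + 3 + 6 + 36 = 61.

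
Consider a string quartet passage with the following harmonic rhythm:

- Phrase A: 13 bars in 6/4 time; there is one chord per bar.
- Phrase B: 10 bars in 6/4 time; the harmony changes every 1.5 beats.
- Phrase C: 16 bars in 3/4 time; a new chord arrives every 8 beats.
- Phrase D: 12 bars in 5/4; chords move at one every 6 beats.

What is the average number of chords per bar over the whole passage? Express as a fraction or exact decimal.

A: 13 bars of 6 beats is 78 beats; at 6 beats each that's 13 chords.
B: 10 bars of 6 beats is 60 beats; at 1.5 beats each that's 40 chords.
C: 16 bars of 3 beats is 48 beats; at 8 beats each that's 6 chords.
D: 12 bars of 5 beats is 60 beats; at 6 beats each that's 10 chords.
Overall: 69 chords over 51 bars → 69/51 = 23/17 chords per bar.

23/17 chords per bar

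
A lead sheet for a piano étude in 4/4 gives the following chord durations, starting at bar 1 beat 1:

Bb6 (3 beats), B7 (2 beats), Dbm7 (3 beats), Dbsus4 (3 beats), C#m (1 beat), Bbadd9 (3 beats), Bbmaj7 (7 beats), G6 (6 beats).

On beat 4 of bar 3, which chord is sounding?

Beat 4 of bar 3 is beat (3−1)×4 + 4 = 12 overall.
Running totals: Bb6 ends at 3, B7 ends at 5, Dbm7 ends at 8, Dbsus4 ends at 11, C#m ends at 12.
Beat 12 falls within C#m.

C#m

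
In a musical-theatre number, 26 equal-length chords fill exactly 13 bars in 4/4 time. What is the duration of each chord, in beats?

13 bars × 4 beats/bar = 52 beats total.
52 beats ÷ 26 chords = 2 beats per chord.
(That is a half note.)

2 beats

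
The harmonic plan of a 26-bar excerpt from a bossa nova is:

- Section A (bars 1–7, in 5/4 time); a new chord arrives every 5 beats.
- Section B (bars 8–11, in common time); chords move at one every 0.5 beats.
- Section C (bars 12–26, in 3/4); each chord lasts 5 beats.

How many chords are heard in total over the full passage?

48 chords

A: 7·5 = 35 beats, 35/5 = 7 chords.
B: 4·4 = 16 beats, 16/0.5 = 32 chords.
C: 15·3 = 45 beats, 45/5 = 9 chords.
Total: 7 + 32 + 9 = 48.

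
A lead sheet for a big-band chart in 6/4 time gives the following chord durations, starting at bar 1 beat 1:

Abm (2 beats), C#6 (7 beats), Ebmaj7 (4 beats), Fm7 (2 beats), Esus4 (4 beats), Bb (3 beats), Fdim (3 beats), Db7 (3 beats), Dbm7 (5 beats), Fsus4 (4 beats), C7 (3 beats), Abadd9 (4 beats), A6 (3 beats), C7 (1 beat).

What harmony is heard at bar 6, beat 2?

Beat 2 of bar 6 is beat (6−1)×6 + 2 = 32 overall.
Running totals: Abm ends at 2, C#6 ends at 9, Ebmaj7 ends at 13, Fm7 ends at 15, Esus4 ends at 19, Bb ends at 22, Fdim ends at 25, Db7 ends at 28, Dbm7 ends at 33.
Beat 32 falls within Dbm7.

Dbm7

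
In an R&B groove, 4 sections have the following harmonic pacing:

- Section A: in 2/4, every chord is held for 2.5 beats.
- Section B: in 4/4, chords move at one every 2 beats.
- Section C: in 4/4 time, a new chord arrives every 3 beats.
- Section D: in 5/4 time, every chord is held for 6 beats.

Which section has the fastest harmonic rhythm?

A: 2 beats/bar ÷ 2.5 beats/chord = 0.8 chords/bar.
B: 4 beats/bar ÷ 2 beats/chord = 2 chords/bar.
C: 4 beats/bar ÷ 3 beats/chord = 4/3 chords/bar.
D: 5 beats/bar ÷ 6 beats/chord = 5/6 chords/bar.
Fastest is B at 2 chords/bar.

Section B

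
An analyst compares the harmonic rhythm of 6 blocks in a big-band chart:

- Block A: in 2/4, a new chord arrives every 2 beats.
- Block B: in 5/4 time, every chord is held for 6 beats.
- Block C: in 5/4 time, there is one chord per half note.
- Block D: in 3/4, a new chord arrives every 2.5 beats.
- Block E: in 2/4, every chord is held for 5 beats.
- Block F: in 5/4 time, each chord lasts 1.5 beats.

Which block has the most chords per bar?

A: 2 beats/bar ÷ 2 beats/chord = 1 chord/bar.
B: 5 beats/bar ÷ 6 beats/chord = 5/6 chords/bar.
C: 5 beats/bar ÷ 2 beats/chord = 2.5 chords/bar.
D: 3 beats/bar ÷ 2.5 beats/chord = 1.2 chords/bar.
E: 2 beats/bar ÷ 5 beats/chord = 0.4 chords/bar.
F: 5 beats/bar ÷ 1.5 beats/chord = 10/3 chords/bar.
Fastest is F at 10/3 chords/bar.

Block F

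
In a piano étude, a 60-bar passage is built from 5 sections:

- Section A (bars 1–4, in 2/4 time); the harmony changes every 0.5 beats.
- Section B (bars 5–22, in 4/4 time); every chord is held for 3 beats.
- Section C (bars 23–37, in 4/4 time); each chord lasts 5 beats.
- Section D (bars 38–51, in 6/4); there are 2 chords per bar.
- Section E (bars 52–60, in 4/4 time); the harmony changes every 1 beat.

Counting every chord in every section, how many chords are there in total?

116 chords

A: 4 bars × 2 beats = 8 beats; 0.5 beats/chord → 16 chords.
B: 18 bars × 4 beats = 72 beats; 3 beats/chord → 24 chords.
C: 15 bars × 4 beats = 60 beats; 5 beats/chord → 12 chords.
D: 14 bars × 6 beats = 84 beats; 3 beats/chord → 28 chords.
E: 9 bars × 4 beats = 36 beats; 1 beat/chord → 36 chords.
Total: 16 + 24 + 12 + 28 + 36 = 116.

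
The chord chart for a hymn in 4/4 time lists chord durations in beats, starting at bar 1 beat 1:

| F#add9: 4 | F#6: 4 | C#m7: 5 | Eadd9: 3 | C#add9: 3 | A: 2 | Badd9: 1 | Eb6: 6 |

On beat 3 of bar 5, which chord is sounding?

C#add9

Beat 3 of bar 5 is beat (5−1)×4 + 3 = 19 overall.
Running totals: F#add9 ends at 4, F#6 ends at 8, C#m7 ends at 13, Eadd9 ends at 16, C#add9 ends at 19.
Beat 19 falls within C#add9.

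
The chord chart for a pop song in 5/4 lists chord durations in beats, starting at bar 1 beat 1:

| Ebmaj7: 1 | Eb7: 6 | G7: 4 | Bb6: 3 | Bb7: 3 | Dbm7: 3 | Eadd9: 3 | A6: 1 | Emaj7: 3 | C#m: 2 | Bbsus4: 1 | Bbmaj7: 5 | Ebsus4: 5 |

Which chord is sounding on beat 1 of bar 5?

Beat 1 of bar 5 is beat (5−1)×5 + 1 = 21 overall.
Running totals: Ebmaj7 ends at 1, Eb7 ends at 7, G7 ends at 11, Bb6 ends at 14, Bb7 ends at 17, Dbm7 ends at 20, Eadd9 ends at 23.
Beat 21 falls within Eadd9.

Eadd9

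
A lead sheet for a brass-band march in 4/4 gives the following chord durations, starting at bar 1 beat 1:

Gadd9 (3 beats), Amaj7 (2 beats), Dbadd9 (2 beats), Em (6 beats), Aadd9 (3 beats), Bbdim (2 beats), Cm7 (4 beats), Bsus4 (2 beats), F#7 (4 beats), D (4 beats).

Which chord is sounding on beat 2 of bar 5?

Bbdim

Beat 2 of bar 5 is beat (5−1)×4 + 2 = 18 overall.
Running totals: Gadd9 ends at 3, Amaj7 ends at 5, Dbadd9 ends at 7, Em ends at 13, Aadd9 ends at 16, Bbdim ends at 18.
Beat 18 falls within Bbdim.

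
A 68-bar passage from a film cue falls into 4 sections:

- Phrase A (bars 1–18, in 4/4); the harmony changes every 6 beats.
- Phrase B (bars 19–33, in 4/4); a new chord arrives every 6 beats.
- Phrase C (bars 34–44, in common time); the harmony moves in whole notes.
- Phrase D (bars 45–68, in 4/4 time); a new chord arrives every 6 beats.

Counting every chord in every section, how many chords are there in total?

A has 72 beats and chords last 6 each, so 12 chords.
B has 60 beats and chords last 6 each, so 10 chords.
C has 44 beats and chords last 4 each, so 11 chords.
D has 96 beats and chords last 6 each, so 16 chords.
Total: 12 + 10 + 11 + 16 = 49.

49 chords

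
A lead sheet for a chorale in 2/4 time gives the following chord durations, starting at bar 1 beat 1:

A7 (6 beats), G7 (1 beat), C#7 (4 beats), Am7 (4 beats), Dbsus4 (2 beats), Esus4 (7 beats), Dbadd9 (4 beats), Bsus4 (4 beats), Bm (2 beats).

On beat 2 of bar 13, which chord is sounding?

Beat 2 of bar 13 is beat (13−1)×2 + 2 = 26 overall.
Running totals: A7 ends at 6, G7 ends at 7, C#7 ends at 11, Am7 ends at 15, Dbsus4 ends at 17, Esus4 ends at 24, Dbadd9 ends at 28.
Beat 26 falls within Dbadd9.

Dbadd9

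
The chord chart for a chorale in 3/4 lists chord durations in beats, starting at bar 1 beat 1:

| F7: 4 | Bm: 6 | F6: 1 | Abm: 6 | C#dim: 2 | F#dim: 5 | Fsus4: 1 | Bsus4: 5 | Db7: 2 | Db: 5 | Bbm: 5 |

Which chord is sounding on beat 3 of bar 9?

Beat 3 of bar 9 is beat (9−1)×3 + 3 = 27 overall.
Running totals: F7 ends at 4, Bm ends at 10, F6 ends at 11, Abm ends at 17, C#dim ends at 19, F#dim ends at 24, Fsus4 ends at 25, Bsus4 ends at 30.
Beat 27 falls within Bsus4.

Bsus4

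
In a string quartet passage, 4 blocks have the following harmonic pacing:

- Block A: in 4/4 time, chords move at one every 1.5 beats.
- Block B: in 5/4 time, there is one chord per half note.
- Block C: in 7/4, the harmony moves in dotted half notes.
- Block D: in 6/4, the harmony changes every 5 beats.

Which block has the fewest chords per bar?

Block D

A: 4/1.5 = 8/3 chords/bar.
B: 5/2 = 2.5 chords/bar.
C: 7/3 = 7/3 chords/bar.
D: 6/5 = 1.2 chords/bar.
Slowest is D at 1.2 chords/bar.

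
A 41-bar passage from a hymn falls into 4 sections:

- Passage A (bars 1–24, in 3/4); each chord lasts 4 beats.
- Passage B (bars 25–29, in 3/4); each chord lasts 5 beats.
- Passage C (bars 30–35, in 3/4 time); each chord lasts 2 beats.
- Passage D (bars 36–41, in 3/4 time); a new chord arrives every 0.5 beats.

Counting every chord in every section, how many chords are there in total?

A has 72 beats and chords last 4 each, so 18 chords.
B has 15 beats and chords last 5 each, so 3 chords.
C has 18 beats and chords last 2 each, so 9 chords.
D has 18 beats and chords last 0.5 each, so 36 chords.
Total: 18 + 3 + 9 + 36 = 66.

66 chords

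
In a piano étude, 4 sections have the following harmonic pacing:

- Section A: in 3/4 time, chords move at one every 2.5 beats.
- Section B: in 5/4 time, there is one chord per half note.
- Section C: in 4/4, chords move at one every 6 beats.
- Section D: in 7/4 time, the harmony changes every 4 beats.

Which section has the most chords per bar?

Section B

A: 3/2.5 = 1.2 chords/bar.
B: 5/2 = 2.5 chords/bar.
C: 4/6 = 2/3 chords/bar.
D: 7/4 = 1.75 chords/bar.
Fastest is B at 2.5 chords/bar.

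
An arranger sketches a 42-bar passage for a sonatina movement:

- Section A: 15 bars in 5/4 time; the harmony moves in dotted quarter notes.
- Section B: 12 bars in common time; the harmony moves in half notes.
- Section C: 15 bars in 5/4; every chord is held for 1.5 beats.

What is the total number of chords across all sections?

A: 15·5 = 75 beats, 75/1.5 = 50 chords.
B: 12·4 = 48 beats, 48/2 = 24 chords.
C: 15·5 = 75 beats, 75/1.5 = 50 chords.
Total: 50 + 24 + 50 = 124.

124 chords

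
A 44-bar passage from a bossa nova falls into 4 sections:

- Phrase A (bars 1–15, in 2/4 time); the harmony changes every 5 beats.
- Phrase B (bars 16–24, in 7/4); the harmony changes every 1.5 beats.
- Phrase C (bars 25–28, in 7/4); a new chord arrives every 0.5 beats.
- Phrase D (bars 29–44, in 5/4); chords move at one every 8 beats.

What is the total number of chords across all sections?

114 chords

A has 30 beats and chords last 5 each, so 6 chords.
B has 63 beats and chords last 1.5 each, so 42 chords.
C has 28 beats and chords last 0.5 each, so 56 chords.
D has 80 beats and chords last 8 each, so 10 chords.
Total: 6 + 42 + 56 + 10 = 114.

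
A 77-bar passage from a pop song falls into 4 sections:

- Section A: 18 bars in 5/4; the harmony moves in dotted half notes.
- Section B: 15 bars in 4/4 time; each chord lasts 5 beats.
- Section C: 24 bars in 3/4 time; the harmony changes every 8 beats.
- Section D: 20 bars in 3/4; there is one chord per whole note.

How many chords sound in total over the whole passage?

66 chords

A: 18·5 = 90 beats, 90/3 = 30 chords.
B: 15·4 = 60 beats, 60/5 = 12 chords.
C: 24·3 = 72 beats, 72/8 = 9 chords.
D: 20·3 = 60 beats, 60/4 = 15 chords.
Total: 30 + 12 + 9 + 15 = 66.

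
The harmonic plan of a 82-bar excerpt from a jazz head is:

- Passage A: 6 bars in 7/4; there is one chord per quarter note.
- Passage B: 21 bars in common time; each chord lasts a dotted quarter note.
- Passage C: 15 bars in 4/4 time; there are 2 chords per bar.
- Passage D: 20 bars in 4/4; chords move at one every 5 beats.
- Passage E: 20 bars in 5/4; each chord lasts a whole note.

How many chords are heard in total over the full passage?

A: 6 bars × 7 beats = 42 beats; 1 beat/chord → 42 chords.
B: 21 bars × 4 beats = 84 beats; 1.5 beats/chord → 56 chords.
C: 15 bars × 4 beats = 60 beats; 2 beats/chord → 30 chords.
D: 20 bars × 4 beats = 80 beats; 5 beats/chord → 16 chords.
E: 20 bars × 5 beats = 100 beats; 4 beats/chord → 25 chords.
Total: 42 + 56 + 30 + 16 + 25 = 169.

169 chords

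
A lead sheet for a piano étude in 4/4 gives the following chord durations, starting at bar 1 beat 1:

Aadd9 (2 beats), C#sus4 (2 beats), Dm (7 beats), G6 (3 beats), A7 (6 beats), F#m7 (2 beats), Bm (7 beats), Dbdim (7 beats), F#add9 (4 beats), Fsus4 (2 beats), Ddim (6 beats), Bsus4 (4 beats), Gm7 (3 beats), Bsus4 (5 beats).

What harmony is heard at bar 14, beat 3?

Beat 3 of bar 14 is beat (14−1)×4 + 3 = 55 overall.
Running totals: Aadd9 ends at 2, C#sus4 ends at 4, Dm ends at 11, G6 ends at 14, A7 ends at 20, F#m7 ends at 22, Bm ends at 29, Dbdim ends at 36, F#add9 ends at 40, Fsus4 ends at 42, Ddim ends at 48, Bsus4 ends at 52, Gm7 ends at 55.
Beat 55 falls within Gm7.

Gm7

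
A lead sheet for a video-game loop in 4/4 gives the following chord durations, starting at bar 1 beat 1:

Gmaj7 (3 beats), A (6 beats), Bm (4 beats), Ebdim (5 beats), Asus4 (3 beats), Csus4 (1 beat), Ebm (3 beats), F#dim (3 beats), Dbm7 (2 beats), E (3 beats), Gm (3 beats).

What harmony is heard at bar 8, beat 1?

Dbm7

Beat 1 of bar 8 is beat (8−1)×4 + 1 = 29 overall.
Running totals: Gmaj7 ends at 3, A ends at 9, Bm ends at 13, Ebdim ends at 18, Asus4 ends at 21, Csus4 ends at 22, Ebm ends at 25, F#dim ends at 28, Dbm7 ends at 30.
Beat 29 falls within Dbm7.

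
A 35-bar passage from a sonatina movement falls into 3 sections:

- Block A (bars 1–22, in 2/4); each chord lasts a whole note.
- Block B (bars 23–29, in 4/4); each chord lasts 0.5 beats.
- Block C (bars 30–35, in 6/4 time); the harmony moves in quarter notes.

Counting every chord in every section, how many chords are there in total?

103 chords

A: 22 bars × 2 beats = 44 beats; 4 beats/chord → 11 chords.
B: 7 bars × 4 beats = 28 beats; 0.5 beats/chord → 56 chords.
C: 6 bars × 6 beats = 36 beats; 1 beat/chord → 36 chords.
Total: 11 + 56 + 36 = 103.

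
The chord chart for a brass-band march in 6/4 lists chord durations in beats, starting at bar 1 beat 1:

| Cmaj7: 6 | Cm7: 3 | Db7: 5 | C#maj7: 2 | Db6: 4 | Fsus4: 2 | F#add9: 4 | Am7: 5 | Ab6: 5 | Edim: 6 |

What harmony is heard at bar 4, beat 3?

Beat 3 of bar 4 is beat (4−1)×6 + 3 = 21 overall.
Running totals: Cmaj7 ends at 6, Cm7 ends at 9, Db7 ends at 14, C#maj7 ends at 16, Db6 ends at 20, Fsus4 ends at 22.
Beat 21 falls within Fsus4.

Fsus4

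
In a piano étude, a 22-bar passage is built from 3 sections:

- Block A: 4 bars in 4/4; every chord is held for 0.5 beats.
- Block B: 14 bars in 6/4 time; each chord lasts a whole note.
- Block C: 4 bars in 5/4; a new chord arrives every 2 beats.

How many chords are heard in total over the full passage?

63 chords

A has 16 beats and chords last 0.5 each, so 32 chords.
B has 84 beats and chords last 4 each, so 21 chords.
C has 20 beats and chords last 2 each, so 10 chords.
Total: 32 + 21 + 10 = 63.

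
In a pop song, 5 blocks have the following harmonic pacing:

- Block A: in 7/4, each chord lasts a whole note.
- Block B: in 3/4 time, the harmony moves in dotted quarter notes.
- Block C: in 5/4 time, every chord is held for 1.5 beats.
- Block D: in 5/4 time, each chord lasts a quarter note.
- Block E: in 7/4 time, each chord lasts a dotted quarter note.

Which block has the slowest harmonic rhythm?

A: 7/4 = 1.75 chords/bar.
B: 3/1.5 = 2 chords/bar.
C: 5/1.5 = 10/3 chords/bar.
D: 5/1 = 5 chords/bar.
E: 7/1.5 = 14/3 chords/bar.
Slowest is A at 1.75 chords/bar.

Block A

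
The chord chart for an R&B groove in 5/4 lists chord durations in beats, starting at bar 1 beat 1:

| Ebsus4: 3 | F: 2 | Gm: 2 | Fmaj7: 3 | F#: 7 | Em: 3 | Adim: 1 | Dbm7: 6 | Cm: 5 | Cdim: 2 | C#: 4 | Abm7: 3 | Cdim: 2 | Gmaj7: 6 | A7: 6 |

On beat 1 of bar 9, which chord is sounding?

Beat 1 of bar 9 is beat (9−1)×5 + 1 = 41 overall.
Running totals: Ebsus4 ends at 3, F ends at 5, Gm ends at 7, Fmaj7 ends at 10, F# ends at 17, Em ends at 20, Adim ends at 21, Dbm7 ends at 27, Cm ends at 32, Cdim ends at 34, C# ends at 38, Abm7 ends at 41.
Beat 41 falls within Abm7.

Abm7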